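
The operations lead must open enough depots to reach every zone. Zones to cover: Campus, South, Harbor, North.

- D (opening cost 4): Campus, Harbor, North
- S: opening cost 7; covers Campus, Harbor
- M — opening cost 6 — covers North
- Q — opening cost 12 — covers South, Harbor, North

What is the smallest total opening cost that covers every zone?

Choose D and Q: together they cover Campus, South, Harbor, North — every zone.
Total opening cost: 4 + 12 = 16.
No cover costs less than 16.

16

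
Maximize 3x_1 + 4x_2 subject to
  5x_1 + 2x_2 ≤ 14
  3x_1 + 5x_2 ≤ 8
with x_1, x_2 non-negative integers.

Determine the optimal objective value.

The continuous relaxation peaks at (2.67, 0) with value 8.00; rounding to a feasible lattice point costs some objective.
(x_1,x_2)=(1,1) is feasible, giving 7.
(x_1,x_2)=(2,0) is feasible, giving 6.
No feasible integer point exceeds 7.

7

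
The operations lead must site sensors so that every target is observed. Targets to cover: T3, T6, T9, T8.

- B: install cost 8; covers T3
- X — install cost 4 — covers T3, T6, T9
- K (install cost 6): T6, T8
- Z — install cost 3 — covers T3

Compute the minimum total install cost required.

10

Choose X and K: together they cover T3, T6, T9, T8 — every target.
Total install cost: 4 + 6 = 10.
No cover costs less than 10.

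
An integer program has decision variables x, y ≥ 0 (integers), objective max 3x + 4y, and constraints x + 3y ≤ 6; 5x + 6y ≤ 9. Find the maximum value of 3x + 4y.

4

The continuous relaxation peaks at (0, 1.5) with value 6.00; rounding to a feasible lattice point costs some objective.
(x,y)=(0,1): 1·0+3·1=3≤6, 5·0+6·1=6≤9, objective 4.
(x,y)=(1,0): 1·1+3·0=1≤6, 5·1+6·0=5≤9, objective 3.
(x,y)=(0,0): 1·0+3·0=0≤6, 5·0+6·0=0≤9, objective 0.
Maximum is 4 at (x,y)=(0,1).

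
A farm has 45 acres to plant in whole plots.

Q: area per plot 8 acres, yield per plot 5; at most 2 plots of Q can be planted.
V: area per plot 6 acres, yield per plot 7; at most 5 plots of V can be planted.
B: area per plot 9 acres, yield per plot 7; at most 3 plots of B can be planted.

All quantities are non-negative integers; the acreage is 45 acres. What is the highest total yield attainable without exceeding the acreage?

This is a bounded integer knapsack.
4×V and 2×B: area 42 ≤ 45, yield 4·7 + 2·7 = 42.
3×V and 3×B: area 45 ≤ 45, yield 3·7 + 3·7 = 42.
Best is 42.

42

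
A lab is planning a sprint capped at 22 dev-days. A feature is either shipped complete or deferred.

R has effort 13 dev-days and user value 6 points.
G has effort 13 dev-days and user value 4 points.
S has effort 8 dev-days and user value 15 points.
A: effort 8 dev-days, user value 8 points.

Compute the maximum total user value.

23

This is an integer program with binary decision variables.
Take S and A: effort 8 + 8 = 16 ≤ 22, user value 15 + 8 = 23.
No other feasible combination does better.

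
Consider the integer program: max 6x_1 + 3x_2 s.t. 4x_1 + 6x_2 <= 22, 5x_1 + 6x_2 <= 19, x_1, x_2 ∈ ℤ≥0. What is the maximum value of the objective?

18

(x_1,x_2)=(3,0): 4·3+6·0=12≤22, 5·3+6·0=15≤19, objective 18.
(x_1,x_2)=(2,1): 4·2+6·1=14≤22, 5·2+6·1=16≤19, objective 15.
(x_1,x_2)=(2,0): 4·2+6·0=8≤22, 5·2+6·0=10≤19, objective 12.
The best lattice point is (3,0), giving 18.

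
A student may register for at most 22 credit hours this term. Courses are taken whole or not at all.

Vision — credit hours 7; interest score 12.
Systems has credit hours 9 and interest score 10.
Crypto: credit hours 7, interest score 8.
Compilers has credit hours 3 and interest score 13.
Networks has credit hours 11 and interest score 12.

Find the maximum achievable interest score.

37

Take Vision, Compilers, and Networks: credit hours 7 + 3 + 11 = 21 ≤ 22, interest score 12 + 13 + 12 = 37.
No other feasible combination does better.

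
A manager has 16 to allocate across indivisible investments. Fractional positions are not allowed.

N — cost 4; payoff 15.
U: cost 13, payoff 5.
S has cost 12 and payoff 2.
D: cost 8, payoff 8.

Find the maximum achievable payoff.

Treat it as a binary knapsack problem.
Allowing fractional choices, the relaxed optimum would be about 24.5, but investments are indivisible.
N: cost 4 ≤ 16, payoff 15.
N + S: cost 4 + 12 = 16 ≤ 16, payoff 15 + 2 = 17.
N + D: cost 4 + 8 = 12 ≤ 16, payoff 15 + 8 = 23.
Best is N and D with total payoff 23.

23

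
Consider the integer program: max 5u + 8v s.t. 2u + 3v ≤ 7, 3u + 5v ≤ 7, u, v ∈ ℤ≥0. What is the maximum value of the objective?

Relaxing integrality, the LP optimum is 11.67 at (u,v) = (2.33, 0), which is not an integer point.
(u,v)=(2,0): 2·2+3·0=4≤7, 3·2+5·0=6≤7, objective 10.
(u,v)=(1,0): 2·1+3·0=2≤7, 3·1+5·0=3≤7, objective 5.
Maximum is 10 at (u,v)=(2,0).

10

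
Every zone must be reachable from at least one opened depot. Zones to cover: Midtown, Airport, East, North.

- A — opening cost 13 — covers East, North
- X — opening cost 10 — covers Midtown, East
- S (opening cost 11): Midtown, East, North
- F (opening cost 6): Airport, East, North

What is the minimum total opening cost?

Choose X and F: together they cover Midtown, Airport, East, North — every zone.
Total opening cost: 10 + 6 = 16.

16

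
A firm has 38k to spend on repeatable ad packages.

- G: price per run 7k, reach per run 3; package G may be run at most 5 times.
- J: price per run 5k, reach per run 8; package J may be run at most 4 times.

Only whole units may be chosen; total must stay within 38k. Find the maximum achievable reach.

38

Take 2×G and 4×J: price 34 ≤ 38, reach 2·3 + 4·8 = 38.
J has the best ratio (8/5) and is taken to its limit of 4; remaining capacity is filled optimally with the others.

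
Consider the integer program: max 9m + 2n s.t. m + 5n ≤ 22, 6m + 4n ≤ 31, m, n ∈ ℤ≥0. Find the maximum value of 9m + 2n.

45

Relaxing integrality, the LP optimum is 46.50 at (m,n) = (5.17, 0), which is not an integer point.
(m,n)=(5,0): 1·5+5·0=5≤22, 6·5+4·0=30≤31, objective 45.
(m,n)=(4,1): 1·4+5·1=9≤22, 6·4+4·1=28≤31, objective 38.
The best lattice point is (5,0), giving 45.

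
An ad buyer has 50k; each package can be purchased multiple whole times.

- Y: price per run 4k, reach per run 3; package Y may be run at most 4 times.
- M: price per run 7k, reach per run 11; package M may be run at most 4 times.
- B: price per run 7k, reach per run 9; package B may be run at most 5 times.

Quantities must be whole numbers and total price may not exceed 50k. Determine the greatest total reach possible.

71

3×M and 4×B: price 49 ≤ 50, reach 3·11 + 4·9 = 69.
4×M and 3×B: price 49 ≤ 50, reach 4·11 + 3·9 = 71.
Best is 71.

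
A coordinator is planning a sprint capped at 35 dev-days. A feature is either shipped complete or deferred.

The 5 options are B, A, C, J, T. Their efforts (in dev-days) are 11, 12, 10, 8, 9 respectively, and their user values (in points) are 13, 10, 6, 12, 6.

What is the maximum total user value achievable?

Take B, A, and J: effort 11 + 12 + 8 = 31 ≤ 35, user value 13 + 10 + 12 = 35.
No other feasible combination does better.

35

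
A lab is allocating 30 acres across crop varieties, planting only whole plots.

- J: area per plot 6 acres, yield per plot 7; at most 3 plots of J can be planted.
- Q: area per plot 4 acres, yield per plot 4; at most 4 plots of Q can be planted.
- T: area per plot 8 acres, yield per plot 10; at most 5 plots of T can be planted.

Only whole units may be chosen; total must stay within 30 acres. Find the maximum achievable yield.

37

1×J and 3×T: area 30 ≤ 30, yield 1·7 + 3·10 = 37.
1×J, 2×Q, and 2×T: area 30 ≤ 30, yield 1·7 + 2·4 + 2·10 = 35.
Best is 37.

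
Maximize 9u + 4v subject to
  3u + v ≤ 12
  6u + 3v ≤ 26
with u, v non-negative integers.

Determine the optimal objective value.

The continuous relaxation peaks at (3.33, 2) with value 38.00; rounding to a feasible lattice point costs some objective.
(u,v)=(4,0): 3·4+1·0=12≤12, 6·4+3·0=24≤26, objective 36.
(u,v)=(3,2): 3·3+1·2=11≤12, 6·3+3·2=24≤26, objective 35.
(u,v)=(3,1): 3·3+1·1=10≤12, 6·3+3·1=21≤26, objective 31.
(u,v)=(2,3): 3·2+1·3=9≤12, 6·2+3·3=21≤26, objective 30.
Maximum is 36 at (u,v)=(4,0).

36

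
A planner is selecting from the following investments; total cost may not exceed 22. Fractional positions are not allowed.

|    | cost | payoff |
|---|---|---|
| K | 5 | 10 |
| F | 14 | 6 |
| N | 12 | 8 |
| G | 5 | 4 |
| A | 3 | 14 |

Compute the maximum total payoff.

Allowing fractional choices, the relaxed optimum would be about 34.0, but investments are indivisible.
K + F + A: cost 5 + 14 + 3 = 22 ≤ 22, payoff 10 + 6 + 14 = 30.
K + N + A: cost 5 + 12 + 3 = 20 ≤ 22, payoff 10 + 8 + 14 = 32.
Best is K, N, and A with total payoff 32.

32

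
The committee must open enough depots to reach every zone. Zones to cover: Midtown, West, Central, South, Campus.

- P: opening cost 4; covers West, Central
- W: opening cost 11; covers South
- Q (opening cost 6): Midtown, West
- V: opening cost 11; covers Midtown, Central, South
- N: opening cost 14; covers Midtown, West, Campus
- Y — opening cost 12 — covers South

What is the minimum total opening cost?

This is a weighted set-cover instance.
The greedy cost-per-new-zone heuristic would pick P, V, and N for 29, but a cheaper cover exists.
Choose V and N: together they cover Midtown, West, Central, South, Campus — every zone.
Total opening cost: 11 + 14 = 25.
No cover costs less than 25.

25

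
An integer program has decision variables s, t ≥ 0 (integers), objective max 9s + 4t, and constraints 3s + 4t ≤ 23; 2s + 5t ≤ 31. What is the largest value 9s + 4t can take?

63

(s,t)=(7,0): 3·7+4·0=21≤23, 2·7+5·0=14≤31, objective 63.
(s,t)=(6,1): 3·6+4·1=22≤23, 2·6+5·1=17≤31, objective 58.
Maximum is 63 at (s,t)=(7,0).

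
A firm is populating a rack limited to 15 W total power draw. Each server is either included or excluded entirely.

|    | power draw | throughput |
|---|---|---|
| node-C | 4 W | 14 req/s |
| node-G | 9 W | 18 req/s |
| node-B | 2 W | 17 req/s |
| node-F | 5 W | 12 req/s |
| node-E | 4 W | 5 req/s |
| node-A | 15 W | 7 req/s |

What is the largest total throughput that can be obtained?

49

node-C + node-G + node-B: power draw 4 + 9 + 2 = 15 ≤ 15, throughput 14 + 18 + 17 = 49.
node-C + node-B + node-F: power draw 4 + 2 + 5 = 11 ≤ 15, throughput 14 + 17 + 12 = 43.
node-C + node-B + node-F + node-E: power draw 4 + 2 + 5 + 4 = 15 ≤ 15, throughput 14 + 17 + 12 + 5 = 48.
Best is node-C, node-G, and node-B with total throughput 49.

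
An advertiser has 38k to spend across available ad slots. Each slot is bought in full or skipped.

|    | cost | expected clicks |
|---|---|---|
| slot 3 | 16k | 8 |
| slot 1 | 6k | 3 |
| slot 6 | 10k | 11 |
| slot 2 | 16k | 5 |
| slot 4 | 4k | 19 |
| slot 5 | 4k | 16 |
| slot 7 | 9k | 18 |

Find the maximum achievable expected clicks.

Take slot 1, slot 6, slot 4, slot 5, and slot 7: cost 6 + 10 + 4 + 4 + 9 = 33 ≤ 38, expected clicks 3 + 11 + 19 + 16 + 18 = 67.
No other feasible combination does better.

67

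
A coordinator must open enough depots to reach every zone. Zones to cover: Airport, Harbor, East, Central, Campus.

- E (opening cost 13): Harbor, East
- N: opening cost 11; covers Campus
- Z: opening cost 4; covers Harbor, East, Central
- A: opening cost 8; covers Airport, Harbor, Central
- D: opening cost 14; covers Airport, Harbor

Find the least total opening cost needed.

23

Choose N, Z, and A: together they cover Airport, Harbor, East, Central, Campus — every zone.
Total opening cost: 11 + 4 + 8 = 23.
No cover costs less than 23.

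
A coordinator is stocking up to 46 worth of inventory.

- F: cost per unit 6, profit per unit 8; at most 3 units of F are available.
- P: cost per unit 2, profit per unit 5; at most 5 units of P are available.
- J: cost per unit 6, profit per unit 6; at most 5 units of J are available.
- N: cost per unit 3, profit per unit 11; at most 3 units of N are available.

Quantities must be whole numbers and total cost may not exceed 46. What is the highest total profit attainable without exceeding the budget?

88

N has the best ratio (11/3); taking only N gives at most 3×11 = 33 (stopped by the supply cap of 3).
Mixing does better — 3×F, 5×P, 1×J, and 3×N: cost 43 ≤ 46, profit 3·8 + 5·5 + 1·6 + 3·11 = 88.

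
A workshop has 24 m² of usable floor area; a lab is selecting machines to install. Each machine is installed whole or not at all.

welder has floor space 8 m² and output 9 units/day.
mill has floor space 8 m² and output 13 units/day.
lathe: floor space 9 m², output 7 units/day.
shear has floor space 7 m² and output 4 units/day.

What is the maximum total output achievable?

26

Allowing fractional choices, the relaxed optimum would be about 28.2, but machines are indivisible.
welder + mill + shear: floor space 8 + 8 + 7 = 23 ≤ 24, output 9 + 13 + 4 = 26.
mill + lathe + shear: floor space 8 + 9 + 7 = 24 ≤ 24, output 13 + 7 + 4 = 24.
Best is welder, mill, and shear with total output 26.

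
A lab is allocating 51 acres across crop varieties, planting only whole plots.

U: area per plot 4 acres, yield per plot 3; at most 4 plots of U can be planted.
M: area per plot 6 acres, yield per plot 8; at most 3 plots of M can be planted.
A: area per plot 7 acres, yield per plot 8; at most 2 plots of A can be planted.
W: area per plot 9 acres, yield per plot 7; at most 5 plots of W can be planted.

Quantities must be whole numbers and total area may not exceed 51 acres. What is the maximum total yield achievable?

2×U, 3×M, 2×A, and 1×W: area 49 ≤ 51, yield 2·3 + 3·8 + 2·8 + 1·7 = 53.
3×M, 2×A, and 2×W: area 50 ≤ 51, yield 3·8 + 2·8 + 2·7 = 54.
Best is 54.

54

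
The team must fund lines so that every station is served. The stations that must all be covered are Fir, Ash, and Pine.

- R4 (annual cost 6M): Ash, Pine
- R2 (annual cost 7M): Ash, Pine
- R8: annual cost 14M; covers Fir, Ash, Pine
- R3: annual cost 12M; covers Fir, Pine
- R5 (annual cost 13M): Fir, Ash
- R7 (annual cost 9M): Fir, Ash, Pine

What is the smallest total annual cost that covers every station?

9

The greedy cost-per-new-station heuristic would pick R4 and R7 for 15, but a cheaper cover exists.
R7 alone covers Fir, Ash, Pine — every station.
Total annual cost: 9.
No cover costs less than 9.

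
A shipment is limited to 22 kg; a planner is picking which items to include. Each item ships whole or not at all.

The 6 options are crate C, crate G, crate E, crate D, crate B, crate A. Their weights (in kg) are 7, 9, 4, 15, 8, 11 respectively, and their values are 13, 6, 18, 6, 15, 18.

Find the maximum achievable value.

49

crate C + crate E + crate B: weight 7 + 4 + 8 = 19 ≤ 22, value 13 + 18 + 15 = 46.
crate G + crate E + crate B: weight 9 + 4 + 8 = 21 ≤ 22, value 6 + 18 + 15 = 39.
crate C + crate E + crate A: weight 7 + 4 + 11 = 22 ≤ 22, value 13 + 18 + 18 = 49.
Best is crate C, crate E, and crate A with total value 49.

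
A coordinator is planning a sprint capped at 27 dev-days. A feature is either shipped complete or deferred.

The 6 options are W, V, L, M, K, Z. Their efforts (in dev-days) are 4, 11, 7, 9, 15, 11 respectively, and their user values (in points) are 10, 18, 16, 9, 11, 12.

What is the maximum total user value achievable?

44

Allowing fractional choices, the relaxed optimum would be about 49.5, but features are indivisible.
V + L + M: effort 11 + 7 + 9 = 27 ≤ 27, user value 18 + 16 + 9 = 43.
W + V + L: effort 4 + 11 + 7 = 22 ≤ 27, user value 10 + 18 + 16 = 44.
Best is W, V, and L with total user value 44.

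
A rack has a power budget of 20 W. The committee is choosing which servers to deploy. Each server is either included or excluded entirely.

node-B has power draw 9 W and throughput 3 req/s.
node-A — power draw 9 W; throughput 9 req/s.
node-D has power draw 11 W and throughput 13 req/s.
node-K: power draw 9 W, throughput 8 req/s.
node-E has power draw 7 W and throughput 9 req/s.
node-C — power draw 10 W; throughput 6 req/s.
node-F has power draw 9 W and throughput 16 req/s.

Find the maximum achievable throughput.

29

Treat it as a binary knapsack problem.
Allowing fractional choices, the relaxed optimum would be about 29.7, but servers are indivisible.
node-D + node-F: power draw 11 + 9 = 20 ≤ 20, throughput 13 + 16 = 29.
node-E + node-F: power draw 7 + 9 = 16 ≤ 20, throughput 9 + 16 = 25.
node-A + node-F: power draw 9 + 9 = 18 ≤ 20, throughput 9 + 16 = 25.
Best is node-D and node-F with total throughput 29.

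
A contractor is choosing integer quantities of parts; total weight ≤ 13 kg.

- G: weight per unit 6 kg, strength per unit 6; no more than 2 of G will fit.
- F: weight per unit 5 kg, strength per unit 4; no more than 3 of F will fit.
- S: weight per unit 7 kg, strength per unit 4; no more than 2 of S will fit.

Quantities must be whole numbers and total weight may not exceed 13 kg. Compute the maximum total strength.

12

This is a bounded integer knapsack.
2×G: weight 12 ≤ 13, strength 2·6 = 12.
1×G and 1×S: weight 13 ≤ 13, strength 1·6 + 1·4 = 10.
Best is 12.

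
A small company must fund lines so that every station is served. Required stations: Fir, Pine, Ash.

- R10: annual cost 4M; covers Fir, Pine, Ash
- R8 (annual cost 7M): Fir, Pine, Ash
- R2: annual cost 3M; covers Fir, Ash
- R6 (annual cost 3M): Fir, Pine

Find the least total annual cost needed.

4

R10 alone covers Fir, Pine, Ash — every station.
Total annual cost: 4.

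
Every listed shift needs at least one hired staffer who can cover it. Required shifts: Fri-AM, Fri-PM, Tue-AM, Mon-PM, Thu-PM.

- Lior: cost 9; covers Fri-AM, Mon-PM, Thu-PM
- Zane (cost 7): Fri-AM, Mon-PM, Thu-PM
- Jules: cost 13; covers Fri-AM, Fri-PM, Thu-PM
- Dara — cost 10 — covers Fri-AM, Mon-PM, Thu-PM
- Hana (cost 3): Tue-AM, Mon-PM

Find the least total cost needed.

The greedy cost-per-new-shift heuristic would pick Hana, Zane, and Jules for 23, but a cheaper cover exists.
Choose Jules and Hana: together they cover Fri-AM, Fri-PM, Tue-AM, Mon-PM, Thu-PM — every shift.
Total cost: 13 + 3 = 16.
No cover costs less than 16.

16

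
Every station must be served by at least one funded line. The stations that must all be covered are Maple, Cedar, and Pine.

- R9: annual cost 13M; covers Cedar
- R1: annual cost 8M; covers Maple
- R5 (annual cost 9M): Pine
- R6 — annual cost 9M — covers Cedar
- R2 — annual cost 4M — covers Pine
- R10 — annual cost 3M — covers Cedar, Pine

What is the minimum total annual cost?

Choose R1 and R10: together they cover Maple, Cedar, Pine — every station.
Total annual cost: 8 + 3 = 11.
No cover costs less than 11.

11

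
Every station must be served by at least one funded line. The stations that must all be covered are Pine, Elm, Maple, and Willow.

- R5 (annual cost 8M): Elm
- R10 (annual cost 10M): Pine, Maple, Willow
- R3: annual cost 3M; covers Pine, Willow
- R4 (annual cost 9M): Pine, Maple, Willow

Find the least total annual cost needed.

17

The greedy cost-per-new-station heuristic would pick R3, R5, and R4 for 20, but a cheaper cover exists.
Choose R5 and R4: together they cover Pine, Elm, Maple, Willow — every station.
Total annual cost: 8 + 9 = 17.
No cover costs less than 17.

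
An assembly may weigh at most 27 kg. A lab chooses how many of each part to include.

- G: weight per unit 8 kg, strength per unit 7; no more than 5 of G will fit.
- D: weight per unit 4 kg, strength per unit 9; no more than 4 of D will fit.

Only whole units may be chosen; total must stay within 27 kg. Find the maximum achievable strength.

43

This is a bounded integer knapsack.
Take 1×G and 4×D: weight 24 ≤ 27, strength 1·7 + 4·9 = 43.
D has the best ratio (9/4) and is taken to its limit of 4; remaining capacity is filled optimally with the others.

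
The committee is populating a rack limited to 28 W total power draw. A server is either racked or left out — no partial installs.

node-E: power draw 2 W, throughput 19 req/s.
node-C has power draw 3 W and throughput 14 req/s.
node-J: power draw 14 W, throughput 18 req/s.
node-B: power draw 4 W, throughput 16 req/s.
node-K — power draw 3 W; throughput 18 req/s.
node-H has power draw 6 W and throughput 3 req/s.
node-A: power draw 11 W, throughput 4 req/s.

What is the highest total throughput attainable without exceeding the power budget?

85

Allowing fractional choices, the relaxed optimum would be about 86.0, but servers are indivisible.
node-E + node-C + node-J + node-B + node-K: power draw 2 + 3 + 14 + 4 + 3 = 26 ≤ 28, throughput 19 + 14 + 18 + 16 + 18 = 85.
node-E + node-C + node-J + node-K + node-H: power draw 2 + 3 + 14 + 3 + 6 = 28 ≤ 28, throughput 19 + 14 + 18 + 18 + 3 = 72.
node-E + node-J + node-B + node-K: power draw 2 + 14 + 4 + 3 = 23 ≤ 28, throughput 19 + 18 + 16 + 18 = 71.
Best is node-E, node-C, node-J, node-B, and node-K with total throughput 85.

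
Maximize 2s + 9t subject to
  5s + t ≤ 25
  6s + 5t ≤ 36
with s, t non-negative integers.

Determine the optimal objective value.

63

The continuous relaxation peaks at (0, 7.2) with value 64.80; rounding to a feasible lattice point costs some objective.
(s,t)=(0,7): 5·0+1·7=7≤25, 6·0+5·7=35≤36, objective 63.
(s,t)=(1,6): 5·1+1·6=11≤25, 6·1+5·6=36≤36, objective 56.
(s,t)=(0,6): 5·0+1·6=6≤25, 6·0+5·6=30≤36, objective 54.
No feasible integer point exceeds 63.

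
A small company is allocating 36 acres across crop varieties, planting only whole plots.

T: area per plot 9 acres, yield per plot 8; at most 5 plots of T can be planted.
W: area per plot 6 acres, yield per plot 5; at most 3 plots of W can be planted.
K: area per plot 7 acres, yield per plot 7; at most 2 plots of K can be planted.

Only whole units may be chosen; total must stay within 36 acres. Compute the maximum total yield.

32

4×T: area 36 ≤ 36, yield 4·8 = 32.
1×T, 2×W, and 2×K: area 35 ≤ 36, yield 1·8 + 2·5 + 2·7 = 32.
Best is 32.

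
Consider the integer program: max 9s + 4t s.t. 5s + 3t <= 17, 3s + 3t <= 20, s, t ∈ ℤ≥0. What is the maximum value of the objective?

The continuous relaxation peaks at (3.4, 0) with value 30.60; rounding to a feasible lattice point costs some objective.
(s,t)=(3,0): 5·3+3·0=15≤17, 3·3+3·0=9≤20, objective 27.
(s,t)=(2,1): 5·2+3·1=13≤17, 3·2+3·1=9≤20, objective 22.
(s,t)=(2,0): 5·2+3·0=10≤17, 3·2+3·0=6≤20, objective 18.
No feasible integer point exceeds 27.

27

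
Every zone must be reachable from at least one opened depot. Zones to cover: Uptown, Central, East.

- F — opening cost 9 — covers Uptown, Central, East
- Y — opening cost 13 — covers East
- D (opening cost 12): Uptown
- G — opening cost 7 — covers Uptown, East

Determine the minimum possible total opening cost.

F alone covers Uptown, Central, East — every zone.
Total opening cost: 9.

9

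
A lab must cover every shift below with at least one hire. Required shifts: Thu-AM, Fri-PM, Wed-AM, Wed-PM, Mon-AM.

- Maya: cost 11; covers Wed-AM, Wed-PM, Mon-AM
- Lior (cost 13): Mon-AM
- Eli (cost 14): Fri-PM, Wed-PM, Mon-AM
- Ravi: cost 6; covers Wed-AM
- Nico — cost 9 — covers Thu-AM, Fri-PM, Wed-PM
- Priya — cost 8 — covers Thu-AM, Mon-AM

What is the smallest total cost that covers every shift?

This is an integer covering problem.
Choose Maya and Nico: together they cover Thu-AM, Fri-PM, Wed-AM, Wed-PM, Mon-AM — every shift.
Total cost: 11 + 9 = 20.

20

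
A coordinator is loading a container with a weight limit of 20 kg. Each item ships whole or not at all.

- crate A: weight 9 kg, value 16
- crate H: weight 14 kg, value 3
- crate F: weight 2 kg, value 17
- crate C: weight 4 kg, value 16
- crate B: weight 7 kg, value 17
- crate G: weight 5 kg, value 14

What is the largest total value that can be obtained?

crate A + crate F + crate C + crate G: weight 9 + 2 + 4 + 5 = 20 ≤ 20, value 16 + 17 + 16 + 14 = 63.
crate F + crate C + crate B + crate G: weight 2 + 4 + 7 + 5 = 18 ≤ 20, value 17 + 16 + 17 + 14 = 64.
Best is crate F, crate C, crate B, and crate G with total value 64.

64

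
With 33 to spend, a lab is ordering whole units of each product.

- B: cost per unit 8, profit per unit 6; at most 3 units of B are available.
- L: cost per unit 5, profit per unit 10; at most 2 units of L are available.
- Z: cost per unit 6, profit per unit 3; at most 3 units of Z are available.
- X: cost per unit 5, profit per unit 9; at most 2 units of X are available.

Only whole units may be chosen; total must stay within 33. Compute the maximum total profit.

L has the best ratio (10/5); taking only L gives at most 2×10 = 20 (stopped by the supply cap of 2).
Mixing does better — 2×L, 2×Z, and 2×X: cost 32 ≤ 33, profit 2·10 + 2·3 + 2·9 = 44.

44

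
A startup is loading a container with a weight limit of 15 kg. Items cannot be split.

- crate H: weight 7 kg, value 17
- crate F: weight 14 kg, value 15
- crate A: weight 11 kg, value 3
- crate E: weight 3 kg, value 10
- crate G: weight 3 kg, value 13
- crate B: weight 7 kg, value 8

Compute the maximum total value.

40

Take crate H, crate E, and crate G: weight 7 + 3 + 3 = 13 ≤ 15, value 17 + 10 + 13 = 40.
No other feasible combination does better.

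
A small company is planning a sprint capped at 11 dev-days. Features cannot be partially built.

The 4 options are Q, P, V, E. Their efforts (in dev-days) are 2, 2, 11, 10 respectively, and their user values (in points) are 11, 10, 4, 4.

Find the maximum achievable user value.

21

This is a 0-1 knapsack instance.
Allowing fractional choices, the relaxed optimum would be about 23.8, but features are indivisible.
Q: effort 2 ≤ 11, user value 11.
Q + P: effort 2 + 2 = 4 ≤ 11, user value 11 + 10 = 21.
Best is Q and P with total user value 21.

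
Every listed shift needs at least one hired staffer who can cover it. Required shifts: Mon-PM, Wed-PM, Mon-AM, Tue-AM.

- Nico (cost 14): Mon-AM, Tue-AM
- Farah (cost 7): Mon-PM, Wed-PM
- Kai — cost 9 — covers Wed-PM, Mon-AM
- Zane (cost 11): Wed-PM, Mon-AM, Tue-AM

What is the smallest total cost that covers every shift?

18

Choose Farah and Zane: together they cover Mon-PM, Wed-PM, Mon-AM, Tue-AM — every shift.
Total cost: 7 + 11 = 18.
No cover costs less than 18.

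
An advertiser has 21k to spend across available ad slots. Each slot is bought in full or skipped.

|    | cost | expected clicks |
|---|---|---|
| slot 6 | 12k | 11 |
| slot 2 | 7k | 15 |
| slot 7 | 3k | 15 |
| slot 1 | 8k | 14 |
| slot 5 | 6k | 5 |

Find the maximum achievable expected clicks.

44

This is an integer program with binary decision variables.
Take slot 2, slot 7, and slot 1: cost 7 + 3 + 8 = 18 ≤ 21, expected clicks 15 + 15 + 14 = 44.
No other feasible combination does better.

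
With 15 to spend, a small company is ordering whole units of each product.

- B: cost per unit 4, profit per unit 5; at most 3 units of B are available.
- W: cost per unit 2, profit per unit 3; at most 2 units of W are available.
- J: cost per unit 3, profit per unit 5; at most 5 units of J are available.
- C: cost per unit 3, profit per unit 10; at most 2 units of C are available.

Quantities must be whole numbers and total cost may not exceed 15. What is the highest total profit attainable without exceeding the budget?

35

This is a bounded integer knapsack.
3×J and 2×C: cost 15 ≤ 15, profit 3·5 + 2·10 = 35.
1×W, 2×J, and 2×C: cost 14 ≤ 15, profit 1·3 + 2·5 + 2·10 = 33.
Best is 35.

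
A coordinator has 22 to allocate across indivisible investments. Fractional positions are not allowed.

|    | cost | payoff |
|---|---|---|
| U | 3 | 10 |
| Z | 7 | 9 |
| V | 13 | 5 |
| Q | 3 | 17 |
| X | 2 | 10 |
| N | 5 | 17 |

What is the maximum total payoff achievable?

Take U, Z, Q, X, and N: cost 3 + 7 + 3 + 2 + 5 = 20 ≤ 22, payoff 10 + 9 + 17 + 10 + 17 = 63.
No other feasible combination does better.

63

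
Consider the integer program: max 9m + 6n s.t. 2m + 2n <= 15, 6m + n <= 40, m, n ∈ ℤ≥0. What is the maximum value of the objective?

The continuous relaxation peaks at (6.5, 1) with value 64.50; rounding to a feasible lattice point costs some objective.
(m,n)=(6,1): 2·6+2·1=14≤15, 6·6+1·1=37≤40, objective 60.
(m,n)=(5,2): 2·5+2·2=14≤15, 6·5+1·2=32≤40, objective 57.
(m,n)=(6,0): 2·6+2·0=12≤15, 6·6+1·0=36≤40, objective 54.
(m,n)=(5,1): 2·5+2·1=12≤15, 6·5+1·1=31≤40, objective 51.
No feasible integer point exceeds 60.

60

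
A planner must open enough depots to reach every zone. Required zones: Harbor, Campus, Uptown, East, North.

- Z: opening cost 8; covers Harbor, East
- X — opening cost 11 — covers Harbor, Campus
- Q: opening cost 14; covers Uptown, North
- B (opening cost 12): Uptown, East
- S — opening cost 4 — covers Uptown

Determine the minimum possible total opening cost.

The greedy cost-per-new-zone heuristic would pick Z, S, X, and Q for 37, but a cheaper cover exists.
Choose Z, X, and Q: together they cover Harbor, Campus, Uptown, East, North — every zone.
Total opening cost: 8 + 11 + 14 = 33.
No cover costs less than 33.

33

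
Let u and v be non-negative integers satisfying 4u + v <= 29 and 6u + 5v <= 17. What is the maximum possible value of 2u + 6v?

(u,v)=(0,3): 4·0+1·3=3≤29, 6·0+5·3=15≤17, objective 18.
(u,v)=(1,2): 4·1+1·2=6≤29, 6·1+5·2=16≤17, objective 14.
The best lattice point is (0,3), giving 18.

18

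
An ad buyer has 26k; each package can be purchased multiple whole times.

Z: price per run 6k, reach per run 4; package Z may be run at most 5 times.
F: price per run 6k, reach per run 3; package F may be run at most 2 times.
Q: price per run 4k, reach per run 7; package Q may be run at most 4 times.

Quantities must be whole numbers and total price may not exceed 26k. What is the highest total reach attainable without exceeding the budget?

1×Z and 4×Q: price 22 ≤ 26, reach 1·4 + 4·7 = 32.
1×F and 4×Q: price 22 ≤ 26, reach 1·3 + 4·7 = 31.
Best is 32.

32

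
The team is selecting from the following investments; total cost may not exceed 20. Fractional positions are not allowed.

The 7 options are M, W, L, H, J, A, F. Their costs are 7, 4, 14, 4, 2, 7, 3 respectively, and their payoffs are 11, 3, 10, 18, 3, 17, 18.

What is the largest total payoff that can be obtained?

59

H + J + A + F: cost 4 + 2 + 7 + 3 = 16 ≤ 20, payoff 18 + 3 + 17 + 18 = 56.
W + H + J + A + F: cost 4 + 4 + 2 + 7 + 3 = 20 ≤ 20, payoff 3 + 18 + 3 + 17 + 18 = 59.
Best is W, H, J, A, and F with total payoff 59.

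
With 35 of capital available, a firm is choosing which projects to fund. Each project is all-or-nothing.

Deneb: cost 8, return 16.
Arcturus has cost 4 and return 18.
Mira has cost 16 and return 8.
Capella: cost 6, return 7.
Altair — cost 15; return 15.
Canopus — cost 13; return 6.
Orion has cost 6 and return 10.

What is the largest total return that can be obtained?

59

Deneb + Arcturus + Capella + Altair: cost 8 + 4 + 6 + 15 = 33 ≤ 35, return 16 + 18 + 7 + 15 = 56.
Deneb + Arcturus + Altair + Orion: cost 8 + 4 + 15 + 6 = 33 ≤ 35, return 16 + 18 + 15 + 10 = 59.
Best is Deneb, Arcturus, Altair, and Orion with total return 59.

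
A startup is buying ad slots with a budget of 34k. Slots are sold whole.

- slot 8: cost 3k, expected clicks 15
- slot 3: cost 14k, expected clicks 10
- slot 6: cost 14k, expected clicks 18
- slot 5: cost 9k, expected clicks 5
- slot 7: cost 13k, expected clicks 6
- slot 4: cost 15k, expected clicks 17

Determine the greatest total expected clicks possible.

This is an integer program with binary decision variables.
Take slot 8, slot 6, and slot 4: cost 3 + 14 + 15 = 32 ≤ 34, expected clicks 15 + 18 + 17 = 50.
No other feasible combination does better.

50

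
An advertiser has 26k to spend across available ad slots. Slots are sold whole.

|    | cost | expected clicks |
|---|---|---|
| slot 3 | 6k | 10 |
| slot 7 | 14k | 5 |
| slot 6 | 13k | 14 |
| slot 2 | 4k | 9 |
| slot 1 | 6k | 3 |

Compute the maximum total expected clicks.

Take slot 3, slot 6, and slot 2: cost 6 + 13 + 4 = 23 ≤ 26, expected clicks 10 + 14 + 9 = 33.
No other feasible combination does better.

33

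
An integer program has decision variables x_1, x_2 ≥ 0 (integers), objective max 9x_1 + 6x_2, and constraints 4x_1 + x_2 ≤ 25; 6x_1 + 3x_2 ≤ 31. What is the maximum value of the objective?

60

The continuous relaxation peaks at (0, 10.3) with value 62.00; rounding to a feasible lattice point costs some objective.
(x_1,x_2)=(0,10): 4·0+1·10=10≤25, 6·0+3·10=30≤31, objective 60.
(x_1,x_2)=(0,9): 4·0+1·9=9≤25, 6·0+3·9=27≤31, objective 54.
No feasible integer point exceeds 60.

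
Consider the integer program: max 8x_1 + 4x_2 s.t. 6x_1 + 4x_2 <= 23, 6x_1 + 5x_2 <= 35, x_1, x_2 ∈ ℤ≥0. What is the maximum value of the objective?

28

(x_1,x_2)=(3,1): 6·3+4·1=22≤23, 6·3+5·1=23≤35, objective 28.
(x_1,x_2)=(3,0): 6·3+4·0=18≤23, 6·3+5·0=18≤35, objective 24.
No feasible integer point exceeds 28.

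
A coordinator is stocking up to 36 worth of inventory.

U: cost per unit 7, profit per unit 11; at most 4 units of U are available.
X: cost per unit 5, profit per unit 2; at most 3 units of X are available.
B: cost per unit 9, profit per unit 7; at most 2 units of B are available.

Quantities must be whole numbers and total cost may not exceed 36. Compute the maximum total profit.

46

U has the best ratio (11/7); taking only U gives at most 4×11 = 44 (stopped by the supply cap of 4).
Mixing does better — 4×U and 1×X: cost 33 ≤ 36, profit 4·11 + 1·2 = 46.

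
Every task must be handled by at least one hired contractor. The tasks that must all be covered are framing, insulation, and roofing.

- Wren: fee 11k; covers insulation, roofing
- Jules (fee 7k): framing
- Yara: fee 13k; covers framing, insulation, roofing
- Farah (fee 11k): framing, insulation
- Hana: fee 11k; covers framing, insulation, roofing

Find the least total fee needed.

11

Hana alone covers framing, insulation, roofing — every task.
Total fee: 11.
No cover costs less than 11.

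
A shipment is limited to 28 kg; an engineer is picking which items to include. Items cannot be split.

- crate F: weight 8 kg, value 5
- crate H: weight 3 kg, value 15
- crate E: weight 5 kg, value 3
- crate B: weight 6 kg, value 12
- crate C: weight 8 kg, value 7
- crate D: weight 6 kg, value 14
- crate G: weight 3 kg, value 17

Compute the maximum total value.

crate F + crate H + crate B + crate D + crate G: weight 8 + 3 + 6 + 6 + 3 = 26 ≤ 28, value 5 + 15 + 12 + 14 + 17 = 63.
crate H + crate E + crate B + crate D + crate G: weight 3 + 5 + 6 + 6 + 3 = 23 ≤ 28, value 15 + 3 + 12 + 14 + 17 = 61.
crate H + crate B + crate C + crate D + crate G: weight 3 + 6 + 8 + 6 + 3 = 26 ≤ 28, value 15 + 12 + 7 + 14 + 17 = 65.
Best is crate H, crate B, crate C, crate D, and crate G with total value 65.

65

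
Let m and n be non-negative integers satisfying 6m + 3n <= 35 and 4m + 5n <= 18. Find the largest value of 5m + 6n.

The continuous relaxation peaks at (4.5, 0) with value 22.50; rounding to a feasible lattice point costs some objective.
(m,n)=(2,2): 6·2+3·2=18≤35, 4·2+5·2=18≤18, objective 22.
(m,n)=(3,1): 6·3+3·1=21≤35, 4·3+5·1=17≤18, objective 21.
(m,n)=(4,0): 6·4+3·0=24≤35, 4·4+5·0=16≤18, objective 20.
Maximum is 22 at (m,n)=(2,2).

22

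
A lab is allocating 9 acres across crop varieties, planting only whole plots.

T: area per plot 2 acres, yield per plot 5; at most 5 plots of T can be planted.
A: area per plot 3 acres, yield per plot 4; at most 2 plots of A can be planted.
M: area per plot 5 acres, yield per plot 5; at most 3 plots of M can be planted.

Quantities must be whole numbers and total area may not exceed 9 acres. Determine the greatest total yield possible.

20

This is a bounded integer knapsack.
T has the best ratio (5/2); taking only T gives at most 4×5 = 20 (stopped by the area limit).
Optimal: 4×T: area 8 ≤ 9, yield 4·5 = 20.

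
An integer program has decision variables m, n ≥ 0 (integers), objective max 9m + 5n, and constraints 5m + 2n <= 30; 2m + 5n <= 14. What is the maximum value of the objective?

54

The continuous relaxation peaks at (5.81, 0.476) with value 54.67; rounding to a feasible lattice point costs some objective.
(m,n)=(6,0): 5·6+2·0=30≤30, 2·6+5·0=12≤14, objective 54.
(m,n)=(5,0): 5·5+2·0=25≤30, 2·5+5·0=10≤14, objective 45.
The best lattice point is (6,0), giving 54.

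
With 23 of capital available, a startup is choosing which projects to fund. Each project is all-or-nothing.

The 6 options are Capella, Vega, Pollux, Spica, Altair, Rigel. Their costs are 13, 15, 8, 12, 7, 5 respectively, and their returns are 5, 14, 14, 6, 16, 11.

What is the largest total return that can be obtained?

Take Pollux, Altair, and Rigel: cost 8 + 7 + 5 = 20 ≤ 23, return 14 + 16 + 11 = 41.
No other feasible combination does better.

41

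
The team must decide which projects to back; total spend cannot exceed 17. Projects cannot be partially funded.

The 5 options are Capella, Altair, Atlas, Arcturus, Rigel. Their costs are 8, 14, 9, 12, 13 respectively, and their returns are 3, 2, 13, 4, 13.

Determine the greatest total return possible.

Take Capella and Atlas: cost 8 + 9 = 17 ≤ 17, return 3 + 13 = 16.
No other feasible combination does better.

16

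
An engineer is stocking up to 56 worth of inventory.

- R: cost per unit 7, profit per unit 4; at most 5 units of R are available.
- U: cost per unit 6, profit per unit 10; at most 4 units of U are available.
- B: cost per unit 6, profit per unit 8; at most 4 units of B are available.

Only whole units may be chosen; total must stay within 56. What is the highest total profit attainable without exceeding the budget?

4×U and 4×B: cost 48 ≤ 56, profit 4·10 + 4·8 = 72.
1×R, 4×U, and 4×B: cost 55 ≤ 56, profit 1·4 + 4·10 + 4·8 = 76.
Best is 76.

76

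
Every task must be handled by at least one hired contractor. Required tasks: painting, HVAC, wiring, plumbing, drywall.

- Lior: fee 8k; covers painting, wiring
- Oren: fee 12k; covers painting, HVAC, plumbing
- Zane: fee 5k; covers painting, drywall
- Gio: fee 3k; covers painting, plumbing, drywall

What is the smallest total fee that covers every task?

23

This is an integer covering problem.
Choose Lior, Oren, and Gio: together they cover painting, HVAC, wiring, plumbing, drywall — every task.
Total fee: 8 + 12 + 3 = 23.
No cover costs less than 23.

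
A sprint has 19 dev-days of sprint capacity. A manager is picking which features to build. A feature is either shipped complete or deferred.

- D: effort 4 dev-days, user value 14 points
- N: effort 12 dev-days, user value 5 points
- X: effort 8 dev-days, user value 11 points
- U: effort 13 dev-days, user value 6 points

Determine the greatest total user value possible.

25

Take D and X: effort 4 + 8 = 12 ≤ 19, user value 14 + 11 = 25.
No other feasible combination does better.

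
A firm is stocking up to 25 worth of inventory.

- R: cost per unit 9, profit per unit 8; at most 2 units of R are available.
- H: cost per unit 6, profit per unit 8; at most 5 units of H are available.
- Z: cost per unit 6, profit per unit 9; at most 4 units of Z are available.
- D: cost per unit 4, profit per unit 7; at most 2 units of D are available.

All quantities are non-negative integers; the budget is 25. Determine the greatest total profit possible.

36

This is a bounded integer knapsack.
Take 4×Z: cost 24 ≤ 25, profit 4·9 = 36.
No other integer combination yields more.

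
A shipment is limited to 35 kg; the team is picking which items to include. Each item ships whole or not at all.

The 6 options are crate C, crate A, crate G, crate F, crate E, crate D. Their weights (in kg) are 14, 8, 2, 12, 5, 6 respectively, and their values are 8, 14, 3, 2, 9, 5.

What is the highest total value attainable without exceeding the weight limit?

39

crate C + crate A + crate E + crate D: weight 14 + 8 + 5 + 6 = 33 ≤ 35, value 8 + 14 + 9 + 5 = 36.
crate C + crate A + crate G + crate E + crate D: weight 14 + 8 + 2 + 5 + 6 = 35 ≤ 35, value 8 + 14 + 3 + 9 + 5 = 39.
Best is crate C, crate A, crate G, crate E, and crate D with total value 39.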